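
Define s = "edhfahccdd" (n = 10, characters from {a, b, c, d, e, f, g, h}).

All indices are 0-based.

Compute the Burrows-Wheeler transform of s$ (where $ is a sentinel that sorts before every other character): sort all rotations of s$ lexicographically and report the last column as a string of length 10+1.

dfhcdce$had

rank  rotation     last
    0  $edhfahccdd  d
    1  ahccdd$edhf  f
    2  ccdd$edhfah  h
    3  cdd$edhfahc  c
    4  d$edhfahccd  d
    5  dd$edhfahcc  c
    6  dhfahccdd$e  e
    7  edhfahccdd$  $
    8  fahccdd$edh  h
    9  hccdd$edhfa  a
   10  hfahccdd$ed  d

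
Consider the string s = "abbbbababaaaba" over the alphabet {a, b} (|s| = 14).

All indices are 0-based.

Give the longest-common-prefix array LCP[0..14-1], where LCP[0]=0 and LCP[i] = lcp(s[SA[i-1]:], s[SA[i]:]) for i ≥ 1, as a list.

[0, 1, 2, 1, 3, 3, 2, 0, 2, 2, 4, 1, 2, 3]

rank | idx | suffix
   0 |  13 | a
   1 |   9 | aaaba
   2 |  10 | aaba
   3 |  11 | aba
   4 |   7 | abaaaba
   5 |   5 | ababaaaba
   6 |   0 | abbbbababaaaba
   7 |  12 | ba
   8 |   8 | baaaba
   9 |   6 | babaaaba
  10 |   4 | bababaaaba
  11 |   3 | bbababaaaba
  12 |   2 | bbbababaaaba
  13 |   1 | bbbbababaaaba

SA = [13, 9, 10, 11, 7, 5, 0, 12, 8, 6, 4, 3, 2, 1]
i: (SA[i-1],SA[i]) lcp shared
  1: (13,9) 1 'a'
  2: (9,10) 2 'aa'
  3: (10,11) 1 'a'
  4: (11,7) 3 'aba'
  5: (7,5) 3 'aba'
  6: (5,0) 2 'ab'
  7: (0,12) 0 ''
  8: (12,8) 2 'ba'
  9: (8,6) 2 'ba'
  10: (6,4) 4 'baba'
  11: (4,3) 1 'b'
  12: (3,2) 2 'bb'
  13: (2,1) 3 'bbb'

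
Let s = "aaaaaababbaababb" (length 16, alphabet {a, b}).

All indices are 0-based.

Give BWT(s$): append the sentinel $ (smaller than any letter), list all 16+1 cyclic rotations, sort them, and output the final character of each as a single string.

b$aaabaaabbbbaaaa

rank  rotation           last
    0  $aaaaaababbaababb  b
    1  aaaaaababbaababb$  $
    2  aaaaababbaababb$a  a
    3  aaaababbaababb$aa  a
    4  aaababbaababb$aaa  a
    5  aababb$aaaaaababb  b
    6  aababbaababb$aaaa  a
    7  ababb$aaaaaababba  a
    8  ababbaababb$aaaaa  a
    9  abb$aaaaaababbaab  b
   10  abbaababb$aaaaaab  b
   11  b$aaaaaababbaabab  b
   12  baababb$aaaaaabab  b
   13  babb$aaaaaababbaa  a
   14  babbaababb$aaaaaa  a
   15  bb$aaaaaababbaaba  a
   16  bbaababb$aaaaaaba  a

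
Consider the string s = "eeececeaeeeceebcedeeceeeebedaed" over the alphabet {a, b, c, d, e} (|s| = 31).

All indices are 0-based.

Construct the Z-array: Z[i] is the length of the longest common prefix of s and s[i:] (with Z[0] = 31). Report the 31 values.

Z[0]=31
i=1: fresh scan; Z[1]=2 scan→box=[1,3)
i=2: min(r-i=1, Z[1]=2)=1; Z[2]=1
i=3: fresh scan; Z[3]=0
i=4: fresh scan; Z[4]=1 scan→box=[4,5)
i=5: fresh scan; Z[5]=0
i=6: fresh scan; Z[6]=1 scan→box=[6,7)
i=7: fresh scan; Z[7]=0
i=8: fresh scan; Z[8]=5 scan→box=[8,13)
i=9: min(r-i=4, Z[1]=2)=2; Z[9]=2
i=10: min(r-i=3, Z[2]=1)=1; Z[10]=1
i=11: min(r-i=2, Z[3]=0)=0; Z[11]=0
i=12: min(r-i=1, Z[4]=1)=1; Z[12]=2 scan→box=[12,14)
i=13: min(r-i=1, Z[1]=2)=1; Z[13]=1
i=14: fresh scan; Z[14]=0
i=15: fresh scan; Z[15]=0
i=16: fresh scan; Z[16]=1 scan→box=[16,17)
i=17: fresh scan; Z[17]=0
i=18: fresh scan; Z[18]=2 scan→box=[18,20)
i=19: min(r-i=1, Z[1]=2)=1; Z[19]=1
i=20: fresh scan; Z[20]=0
i=21: fresh scan; Z[21]=3 scan→box=[21,24)
i=22: min(r-i=2, Z[1]=2)=2; Z[22]=3 scan→box=[22,25)
i=23: min(r-i=2, Z[1]=2)=2; Z[23]=2
i=24: min(r-i=1, Z[2]=1)=1; Z[24]=1
i=25: fresh scan; Z[25]=0
i=26: fresh scan; Z[26]=1 scan→box=[26,27)
i=27: fresh scan; Z[27]=0
i=28: fresh scan; Z[28]=0
i=29: fresh scan; Z[29]=1 scan→box=[29,30)
i=30: fresh scan; Z[30]=0

[31, 2, 1, 0, 1, 0, 1, 0, 5, 2, 1, 0, 2, 1, 0, 0, 1, 0, 2, 1, 0, 3, 3, 2, 1, 0, 1, 0, 0, 1, 0]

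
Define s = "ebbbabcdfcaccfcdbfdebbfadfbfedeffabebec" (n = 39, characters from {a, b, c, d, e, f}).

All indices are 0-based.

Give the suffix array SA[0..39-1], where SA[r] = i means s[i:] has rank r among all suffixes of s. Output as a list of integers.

rank | idx | suffix
   0 |   4 | abcdfcaccfcdbfdebbfadfbfedeffabebec
   1 |  33 | abebec
   2 |  10 | accfcdbfdebbfadfbfedeffabebec
   3 |  23 | adfbfedeffabebec
   4 |   3 | babcdfcaccfcdbfdebbfadfbfedeffabebec
   5 |   2 | bbabcdfcaccfcdbfdebbfadfbfedeffabebec
   6 |   1 | bbbabcdfcaccfcdbfdebbfadfbfedeffabebec
   7 |  20 | bbfadfbfedeffabebec
   8 |   5 | bcdfcaccfcdbfdebbfadfbfedeffabebec
   9 |  34 | bebec
  10 |  36 | bec
  11 |  21 | bfadfbfedeffabebec
  12 |  16 | bfdebbfadfbfedeffabebec
  13 |  26 | bfedeffabebec
  14 |  38 | c
  15 |   9 | caccfcdbfdebbfadfbfedeffabebec
  16 |  11 | ccfcdbfdebbfadfbfedeffabebec
  17 |  14 | cdbfdebbfadfbfedeffabebec
  18 |   6 | cdfcaccfcdbfdebbfadfbfedeffabebec
  19 |  12 | cfcdbfdebbfadfbfedeffabebec
  20 |  15 | dbfdebbfadfbfedeffabebec
  21 |  18 | debbfadfbfedeffabebec
  22 |  29 | deffabebec
  23 |  24 | dfbfedeffabebec
  24 |   7 | dfcaccfcdbfdebbfadfbfedeffabebec
  25 |   0 | ebbbabcdfcaccfcdbfdebbfadfbfedeffabebec
  26 |  19 | ebbfadfbfedeffabebec
  27 |  35 | ebec
  28 |  37 | ec
  29 |  28 | edeffabebec
  30 |  30 | effabebec
  31 |  32 | fabebec
  32 |  22 | fadfbfedeffabebec
  33 |  25 | fbfedeffabebec
  34 |   8 | fcaccfcdbfdebbfadfbfedeffabebec
  35 |  13 | fcdbfdebbfadfbfedeffabebec
  36 |  17 | fdebbfadfbfedeffabebec
  37 |  27 | fedeffabebec
  38 |  31 | ffabebec

[4, 33, 10, 23, 3, 2, 1, 20, 5, 34, 36, 21, 16, 26, 38, 9, 11, 14, 6, 12, 15, 18, 29, 24, 7, 0, 19, 35, 37, 28, 30, 32, 22, 25, 8, 13, 17, 27, 31]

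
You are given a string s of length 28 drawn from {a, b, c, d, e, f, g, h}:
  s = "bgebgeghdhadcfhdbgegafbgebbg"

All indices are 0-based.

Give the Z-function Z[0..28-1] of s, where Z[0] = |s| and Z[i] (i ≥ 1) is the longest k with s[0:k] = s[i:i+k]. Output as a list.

Z[0]=28
i=1: i≥r, start 0; Z[1]=0
i=2: i≥r, start 0; Z[2]=0
i=3: i≥r, start 0; Z[3]=3 extend→box=[3,6)
i=4: min(r-i=2, Z[1]=0)=0; Z[4]=0
i=5: min(r-i=1, Z[2]=0)=0; Z[5]=0
i=6: i≥r, start 0; Z[6]=0
i=7: i≥r, start 0; Z[7]=0
i=8: i≥r, start 0; Z[8]=0
i=9: i≥r, start 0; Z[9]=0
i=10: i≥r, start 0; Z[10]=0
i=11: i≥r, start 0; Z[11]=0
i=12: i≥r, start 0; Z[12]=0
i=13: i≥r, start 0; Z[13]=0
i=14: i≥r, start 0; Z[14]=0
i=15: i≥r, start 0; Z[15]=0
i=16: i≥r, start 0; Z[16]=3 extend→box=[16,19)
i=17: min(r-i=2, Z[1]=0)=0; Z[17]=0
i=18: min(r-i=1, Z[2]=0)=0; Z[18]=0
i=19: i≥r, start 0; Z[19]=0
i=20: i≥r, start 0; Z[20]=0
i=21: i≥r, start 0; Z[21]=0
i=22: i≥r, start 0; Z[22]=4 extend→box=[22,26)
i=23: min(r-i=3, Z[1]=0)=0; Z[23]=0
i=24: min(r-i=2, Z[2]=0)=0; Z[24]=0
i=25: min(r-i=1, Z[3]=3)=1; Z[25]=1
i=26: i≥r, start 0; Z[26]=2 extend→box=[26,28)
i=27: min(r-i=1, Z[1]=0)=0; Z[27]=0

[28, 0, 0, 3, 0, 0, 0, 0, 0, 0, 0, 0, 0, 0, 0, 0, 3, 0, 0, 0, 0, 0, 4, 0, 0, 1, 2, 0]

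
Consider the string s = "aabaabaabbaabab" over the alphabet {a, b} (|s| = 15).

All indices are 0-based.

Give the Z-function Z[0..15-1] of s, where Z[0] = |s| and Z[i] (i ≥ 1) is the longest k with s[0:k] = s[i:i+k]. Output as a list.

Z[0]=15
i=1: fresh scan; Z[1]=1 scan→box=[1,2)
i=2: fresh scan; Z[2]=0
i=3: fresh scan; Z[3]=6 scan→box=[3,9)
i=4: min(r-i=5, Z[1]=1)=1; Z[4]=1
i=5: min(r-i=4, Z[2]=0)=0; Z[5]=0
i=6: min(r-i=3, Z[3]=6)=3; Z[6]=3
i=7: min(r-i=2, Z[4]=1)=1; Z[7]=1
i=8: min(r-i=1, Z[5]=0)=0; Z[8]=0
i=9: fresh scan; Z[9]=0
i=10: fresh scan; Z[10]=4 scan→box=[10,14)
i=11: min(r-i=3, Z[1]=1)=1; Z[11]=1
i=12: min(r-i=2, Z[2]=0)=0; Z[12]=0
i=13: min(r-i=1, Z[3]=6)=1; Z[13]=1
i=14: fresh scan; Z[14]=0

[15, 1, 0, 6, 1, 0, 3, 1, 0, 0, 4, 1, 0, 1, 0]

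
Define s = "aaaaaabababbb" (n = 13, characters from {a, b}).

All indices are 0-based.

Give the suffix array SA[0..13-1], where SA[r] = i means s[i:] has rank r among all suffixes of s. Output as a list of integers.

sorted suffixes:
  #0 SA[0]=0  'aaaaaabababbb'
  #1 SA[1]=1  'aaaaabababbb'
  #2 SA[2]=2  'aaaabababbb'
  #3 SA[3]=3  'aaabababbb'
  #4 SA[4]=4  'aabababbb'
  #5 SA[5]=5  'abababbb'
  #6 SA[6]=7  'ababbb'
  #7 SA[7]=9  'abbb'
  #8 SA[8]=12  'b'
  #9 SA[9]=6  'bababbb'
  #10 SA[10]=8  'babbb'
  #11 SA[11]=11  'bb'
  #12 SA[12]=10  'bbb'

[0, 1, 2, 3, 4, 5, 7, 9, 12, 6, 8, 11, 10]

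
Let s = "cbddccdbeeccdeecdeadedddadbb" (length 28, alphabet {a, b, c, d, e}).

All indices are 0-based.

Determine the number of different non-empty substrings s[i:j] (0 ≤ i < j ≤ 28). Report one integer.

rank | idx | suffix
   0 |  24 | adbb
   1 |  18 | adedddadbb
   2 |  27 | b
   3 |  26 | bb
   4 |   1 | bddccdbeeccdeecdeadedddadbb
   5 |   7 | beeccdeecdeadedddadbb
   6 |   0 | cbddccdbeeccdeecdeadedddadbb
   7 |   4 | ccdbeeccdeecdeadedddadbb
   8 |  10 | ccdeecdeadedddadbb
   9 |   5 | cdbeeccdeecdeadedddadbb
  10 |  15 | cdeadedddadbb
  11 |  11 | cdeecdeadedddadbb
  12 |  23 | dadbb
  13 |  25 | dbb
  14 |   6 | dbeeccdeecdeadedddadbb
  15 |   3 | dccdbeeccdeecdeadedddadbb
  16 |  22 | ddadbb
  17 |   2 | ddccdbeeccdeecdeadedddadbb
  18 |  21 | dddadbb
  19 |  16 | deadedddadbb
  20 |  19 | dedddadbb
  21 |  12 | deecdeadedddadbb
  22 |  17 | eadedddadbb
  23 |   9 | eccdeecdeadedddadbb
  24 |  14 | ecdeadedddadbb
  25 |  20 | edddadbb
  26 |   8 | eeccdeecdeadedddadbb
  27 |  13 | eecdeadedddadbb

SA = [24, 18, 27, 26, 1, 7, 0, 4, 10, 5, 15, 11, 23, 25, 6, 3, 22, 2, 21, 16, 19, 12, 17, 9, 14, 20, 8, 13]
i: (SA[i-1],SA[i]) lcp shared
  1: (24,18) 2 'ad'
  2: (18,27) 0 ''
  3: (27,26) 1 'b'
  4: (26,1) 1 'b'
  5: (1,7) 1 'b'
  6: (7,0) 0 ''
  7: (0,4) 1 'c'
  8: (4,10) 3 'ccd'
  9: (10,5) 1 'c'
  10: (5,15) 2 'cd'
  11: (15,11) 3 'cde'
  12: (11,23) 0 ''
  13: (23,25) 1 'd'
  14: (25,6) 2 'db'
  15: (6,3) 1 'd'
  16: (3,22) 1 'd'
  17: (22,2) 2 'dd'
  18: (2,21) 2 'dd'
  19: (21,16) 1 'd'
  20: (16,19) 2 'de'
  21: (19,12) 2 'de'
  22: (12,17) 0 ''
  23: (17,9) 1 'e'
  24: (9,14) 2 'ec'
  25: (14,20) 1 'e'
  26: (20,8) 1 'e'
  27: (8,13) 3 'eec'

n(n+1)/2 = 28·29/2 = 406
Σ LCP = 0 + 2 + 0 + 1 + 1 + 1 + 0 + 1 + 3 + 1 + 2 + 3 + 0 + 1 + 2 + 1 + 1 + 2 + 2 + 1 + 2 + 2 + 0 + 1 + 2 + 1 + 1 + 3 = 37
distinct = 406 − 37 = 369

369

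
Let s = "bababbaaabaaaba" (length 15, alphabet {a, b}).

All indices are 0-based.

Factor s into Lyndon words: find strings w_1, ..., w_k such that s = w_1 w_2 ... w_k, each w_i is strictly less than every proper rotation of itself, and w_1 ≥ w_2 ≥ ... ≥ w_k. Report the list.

["b", "ababb", "aaab", "aaab", "a"]

emit factor 1: 'b' (i=0, period=1)
emit factor 2: 'ababb' (i=1, period=5)
emit factor 3: 'aaab' (i=6, period=4)
emit factor 4: 'aaab' (i=10, period=4)
emit factor 5: 'a' (i=14, period=1)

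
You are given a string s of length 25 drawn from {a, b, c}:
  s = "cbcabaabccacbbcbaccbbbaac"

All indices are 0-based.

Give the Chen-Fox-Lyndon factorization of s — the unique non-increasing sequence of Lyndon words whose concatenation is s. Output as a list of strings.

["c", "bc", "ab", "aabccacbbcbaccbbbaac"]

emit factor 1: 'c' (i=0, period=1)
emit factor 2: 'bc' (i=1, period=2)
emit factor 3: 'ab' (i=3, period=2)
emit factor 4: 'aabccacbbcbaccbbbaac' (i=5, period=20)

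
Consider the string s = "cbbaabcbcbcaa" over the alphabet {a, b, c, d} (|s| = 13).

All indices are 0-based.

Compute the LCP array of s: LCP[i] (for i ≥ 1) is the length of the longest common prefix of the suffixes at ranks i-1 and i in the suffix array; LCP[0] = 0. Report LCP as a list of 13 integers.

[0, 1, 2, 1, 0, 1, 1, 2, 4, 0, 1, 2, 3]

sorted suffixes:
  #0 SA[0]=12  'a'
  #1 SA[1]=11  'aa'
  #2 SA[2]=3  'aabcbcbcaa'
  #3 SA[3]=4  'abcbcbcaa'
  #4 SA[4]=2  'baabcbcbcaa'
  #5 SA[5]=1  'bbaabcbcbcaa'
  #6 SA[6]=9  'bcaa'
  #7 SA[7]=7  'bcbcaa'
  #8 SA[8]=5  'bcbcbcaa'
  #9 SA[9]=10  'caa'
  #10 SA[10]=0  'cbbaabcbcbcaa'
  #11 SA[11]=8  'cbcaa'
  #12 SA[12]=6  'cbcbcaa'

SA = [12, 11, 3, 4, 2, 1, 9, 7, 5, 10, 0, 8, 6]
[i] adj suffixes → lcp
  [1] 12/11 → 1 ('a')
  [2] 11/3 → 2 ('aa')
  [3] 3/4 → 1 ('a')
  [4] 4/2 → 0 ('')
  [5] 2/1 → 1 ('b')
  [6] 1/9 → 1 ('b')
  [7] 9/7 → 2 ('bc')
  [8] 7/5 → 4 ('bcbc')
  [9] 5/10 → 0 ('')
  [10] 10/0 → 1 ('c')
  [11] 0/8 → 2 ('cb')
  [12] 8/6 → 3 ('cbc')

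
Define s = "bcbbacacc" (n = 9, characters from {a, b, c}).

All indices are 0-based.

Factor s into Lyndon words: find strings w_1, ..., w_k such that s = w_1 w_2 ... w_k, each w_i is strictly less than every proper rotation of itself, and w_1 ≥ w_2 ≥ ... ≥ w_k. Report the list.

emit factor 1: 'bc' (i=0, period=2)
emit factor 2: 'b' (i=2, period=1)
emit factor 3: 'b' (i=3, period=1)
emit factor 4: 'acacc' (i=4, period=5)

["bc", "b", "b", "acacc"]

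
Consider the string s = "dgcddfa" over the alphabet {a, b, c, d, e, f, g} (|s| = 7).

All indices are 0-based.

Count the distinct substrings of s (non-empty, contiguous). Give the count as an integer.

rank | idx | suffix
   0 |   6 | a
   1 |   2 | cddfa
   2 |   3 | ddfa
   3 |   4 | dfa
   4 |   0 | dgcddfa
   5 |   5 | fa
   6 |   1 | gcddfa

SA = [6, 2, 3, 4, 0, 5, 1]
i: (SA[i-1],SA[i]) lcp shared
  1: (6,2) 0 ''
  2: (2,3) 0 ''
  3: (3,4) 1 'd'
  4: (4,0) 1 'd'
  5: (0,5) 0 ''
  6: (5,1) 0 ''

n(n+1)/2 = 7·8/2 = 28
Σ LCP = 0 + 0 + 0 + 1 + 1 + 0 + 0 = 2
distinct = 28 − 2 = 26

26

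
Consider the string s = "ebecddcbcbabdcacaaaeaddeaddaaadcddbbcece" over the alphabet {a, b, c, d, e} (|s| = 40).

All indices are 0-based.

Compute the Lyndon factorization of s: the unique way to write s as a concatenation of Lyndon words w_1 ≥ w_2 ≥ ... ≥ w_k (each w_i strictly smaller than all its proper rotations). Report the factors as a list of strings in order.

emit factor 1: 'e' (i=0, period=1)
emit factor 2: 'becddc' (i=1, period=6)
emit factor 3: 'bc' (i=7, period=2)
emit factor 4: 'b' (i=9, period=1)
emit factor 5: 'abdcac' (i=10, period=6)
emit factor 6: 'aaaeaddeadd' (i=16, period=11)
emit factor 7: 'aaadcddbbcece' (i=27, period=13)

["e", "becddc", "bc", "b", "abdcac", "aaaeaddeadd", "aaadcddbbcece"]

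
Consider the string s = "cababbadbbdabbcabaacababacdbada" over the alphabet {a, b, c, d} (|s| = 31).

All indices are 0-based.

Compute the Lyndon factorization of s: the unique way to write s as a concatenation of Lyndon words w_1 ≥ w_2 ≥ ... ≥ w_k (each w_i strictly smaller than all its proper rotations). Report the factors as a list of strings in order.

["c", "ababbadbbdabbc", "ab", "aacababacdbad", "a"]

emit factor 1: 'c' (i=0, period=1)
emit factor 2: 'ababbadbbdabbc' (i=1, period=14)
emit factor 3: 'ab' (i=15, period=2)
emit factor 4: 'aacababacdbad' (i=17, period=13)
emit factor 5: 'a' (i=30, period=1)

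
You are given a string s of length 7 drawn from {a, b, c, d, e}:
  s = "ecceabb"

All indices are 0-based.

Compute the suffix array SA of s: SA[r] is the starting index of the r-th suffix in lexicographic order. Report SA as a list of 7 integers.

sorted suffixes:
  #0 SA[0]=4  'abb'
  #1 SA[1]=6  'b'
  #2 SA[2]=5  'bb'
  #3 SA[3]=1  'cceabb'
  #4 SA[4]=2  'ceabb'
  #5 SA[5]=3  'eabb'
  #6 SA[6]=0  'ecceabb'

[4, 6, 5, 1, 2, 3, 0]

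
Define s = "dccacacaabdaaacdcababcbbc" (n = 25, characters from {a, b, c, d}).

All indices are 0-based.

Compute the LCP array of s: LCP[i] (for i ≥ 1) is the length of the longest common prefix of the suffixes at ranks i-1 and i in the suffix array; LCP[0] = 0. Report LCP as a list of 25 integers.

[0, 2, 2, 1, 2, 2, 1, 3, 2, 0, 1, 1, 2, 1, 0, 1, 2, 2, 4, 1, 1, 1, 0, 1, 2]

rank | idx | suffix
   0 |  11 | aaacdcababcbbc
   1 |   7 | aabdaaacdcababcbbc
   2 |  12 | aacdcababcbbc
   3 |  17 | ababcbbc
   4 |  19 | abcbbc
   5 |   8 | abdaaacdcababcbbc
   6 |   5 | acaabdaaacdcababcbbc
   7 |   3 | acacaabdaaacdcababcbbc
   8 |  13 | acdcababcbbc
   9 |  18 | babcbbc
  10 |  22 | bbc
  11 |  23 | bc
  12 |  20 | bcbbc
  13 |   9 | bdaaacdcababcbbc
  14 |  24 | c
  15 |   6 | caabdaaacdcababcbbc
  16 |  16 | cababcbbc
  17 |   4 | cacaabdaaacdcababcbbc
  18 |   2 | cacacaabdaaacdcababcbbc
  19 |  21 | cbbc
  20 |   1 | ccacacaabdaaacdcababcbbc
  21 |  14 | cdcababcbbc
  22 |  10 | daaacdcababcbbc
  23 |  15 | dcababcbbc
  24 |   0 | dccacacaabdaaacdcababcbbc

SA = [11, 7, 12, 17, 19, 8, 5, 3, 13, 18, 22, 23, 20, 9, 24, 6, 16, 4, 2, 21, 1, 14, 10, 15, 0]
[i] adj suffixes → lcp
  [1] 11/7 → 2 ('aa')
  [2] 7/12 → 2 ('aa')
  [3] 12/17 → 1 ('a')
  [4] 17/19 → 2 ('ab')
  [5] 19/8 → 2 ('ab')
  [6] 8/5 → 1 ('a')
  [7] 5/3 → 3 ('aca')
  [8] 3/13 → 2 ('ac')
  [9] 13/18 → 0 ('')
  [10] 18/22 → 1 ('b')
  [11] 22/23 → 1 ('b')
  [12] 23/20 → 2 ('bc')
  [13] 20/9 → 1 ('b')
  [14] 9/24 → 0 ('')
  [15] 24/6 → 1 ('c')
  [16] 6/16 → 2 ('ca')
  [17] 16/4 → 2 ('ca')
  [18] 4/2 → 4 ('caca')
  [19] 2/21 → 1 ('c')
  [20] 21/1 → 1 ('c')
  [21] 1/14 → 1 ('c')
  [22] 14/10 → 0 ('')
  [23] 10/15 → 1 ('d')
  [24] 15/0 → 2 ('dc')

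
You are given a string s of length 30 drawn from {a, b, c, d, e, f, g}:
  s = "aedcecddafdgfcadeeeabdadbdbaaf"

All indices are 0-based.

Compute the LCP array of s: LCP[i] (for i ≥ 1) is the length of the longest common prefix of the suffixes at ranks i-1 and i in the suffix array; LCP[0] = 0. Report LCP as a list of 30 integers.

[0, 1, 1, 2, 1, 1, 2, 0, 1, 2, 0, 1, 1, 0, 2, 1, 2, 1, 1, 1, 1, 0, 1, 1, 1, 2, 0, 1, 1, 0]

rank→(start, suffix):
  0 → (27, 'aaf')
  1 → (19, 'abdadbdbaaf')
  2 → (22, 'adbdbaaf')
  3 → (14, 'adeeeabdadbdbaaf')
  4 → (0, 'aedcecddafdgfcadeeeabdadbdbaaf')
  5 → (28, 'af')
  6 → (8, 'afdgfcadeeeabdadbdbaaf')
  7 → (26, 'baaf')
  8 → (20, 'bdadbdbaaf')
  9 → (24, 'bdbaaf')
  10 → (13, 'cadeeeabdadbdbaaf')
  11 → (5, 'cddafdgfcadeeeabdadbdbaaf')
  12 → (3, 'cecddafdgfcadeeeabdadbdbaaf')
  13 → (21, 'dadbdbaaf')
  14 → (7, 'dafdgfcadeeeabdadbdbaaf')
  15 → (25, 'dbaaf')
  16 → (23, 'dbdbaaf')
  17 → (2, 'dcecddafdgfcadeeeabdadbdbaaf')
  18 → (6, 'ddafdgfcadeeeabdadbdbaaf')
  19 → (15, 'deeeabdadbdbaaf')
  20 → (10, 'dgfcadeeeabdadbdbaaf')
  21 → (18, 'eabdadbdbaaf')
  22 → (4, 'ecddafdgfcadeeeabdadbdbaaf')
  23 → (1, 'edcecddafdgfcadeeeabdadbdbaaf')
  24 → (17, 'eeabdadbdbaaf')
  25 → (16, 'eeeabdadbdbaaf')
  26 → (29, 'f')
  27 → (12, 'fcadeeeabdadbdbaaf')
  28 → (9, 'fdgfcadeeeabdadbdbaaf')
  29 → (11, 'gfcadeeeabdadbdbaaf')

SA = [27, 19, 22, 14, 0, 28, 8, 26, 20, 24, 13, 5, 3, 21, 7, 25, 23, 2, 6, 15, 10, 18, 4, 1, 17, 16, 29, 12, 9, 11]
rank  pair      lcp
   1  s[27:],s[19:]  1  'a'
   2  s[19:],s[22:]  1  'a'
   3  s[22:],s[14:]  2  'ad'
   4  s[14:],s[0:]  1  'a'
   5  s[0:],s[28:]  1  'a'
   6  s[28:],s[8:]  2  'af'
   7  s[8:],s[26:]  0  ''
   8  s[26:],s[20:]  1  'b'
   9  s[20:],s[24:]  2  'bd'
  10  s[24:],s[13:]  0  ''
  11  s[13:],s[5:]  1  'c'
  12  s[5:],s[3:]  1  'c'
  13  s[3:],s[21:]  0  ''
  14  s[21:],s[7:]  2  'da'
  15  s[7:],s[25:]  1  'd'
  16  s[25:],s[23:]  2  'db'
  17  s[23:],s[2:]  1  'd'
  18  s[2:],s[6:]  1  'd'
  19  s[6:],s[15:]  1  'd'
  20  s[15:],s[10:]  1  'd'
  21  s[10:],s[18:]  0  ''
  22  s[18:],s[4:]  1  'e'
  23  s[4:],s[1:]  1  'e'
  24  s[1:],s[17:]  1  'e'
  25  s[17:],s[16:]  2  'ee'
  26  s[16:],s[29:]  0  ''
  27  s[29:],s[12:]  1  'f'
  28  s[12:],s[9:]  1  'f'
  29  s[9:],s[11:]  0  ''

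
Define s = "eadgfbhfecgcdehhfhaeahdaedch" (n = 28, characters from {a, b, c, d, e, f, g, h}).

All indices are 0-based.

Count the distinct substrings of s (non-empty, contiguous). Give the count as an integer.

sorted suffixes:
  #0 SA[0]=1  'adgfbhfecgcdehhfhaeahdaedch'
  #1 SA[1]=18  'aeahdaedch'
  #2 SA[2]=23  'aedch'
  #3 SA[3]=20  'ahdaedch'
  #4 SA[4]=5  'bhfecgcdehhfhaeahdaedch'
  #5 SA[5]=11  'cdehhfhaeahdaedch'
  #6 SA[6]=9  'cgcdehhfhaeahdaedch'
  #7 SA[7]=26  'ch'
  #8 SA[8]=22  'daedch'
  #9 SA[9]=25  'dch'
  #10 SA[10]=12  'dehhfhaeahdaedch'
  #11 SA[11]=2  'dgfbhfecgcdehhfhaeahdaedch'
  #12 SA[12]=0  'eadgfbhfecgcdehhfhaeahdaedch'
  #13 SA[13]=19  'eahdaedch'
  #14 SA[14]=8  'ecgcdehhfhaeahdaedch'
  #15 SA[15]=24  'edch'
  #16 SA[16]=13  'ehhfhaeahdaedch'
  #17 SA[17]=4  'fbhfecgcdehhfhaeahdaedch'
  #18 SA[18]=7  'fecgcdehhfhaeahdaedch'
  #19 SA[19]=16  'fhaeahdaedch'
  #20 SA[20]=10  'gcdehhfhaeahdaedch'
  #21 SA[21]=3  'gfbhfecgcdehhfhaeahdaedch'
  #22 SA[22]=27  'h'
  #23 SA[23]=17  'haeahdaedch'
  #24 SA[24]=21  'hdaedch'
  #25 SA[25]=6  'hfecgcdehhfhaeahdaedch'
  #26 SA[26]=15  'hfhaeahdaedch'
  #27 SA[27]=14  'hhfhaeahdaedch'

SA = [1, 18, 23, 20, 5, 11, 9, 26, 22, 25, 12, 2, 0, 19, 8, 24, 13, 4, 7, 16, 10, 3, 27, 17, 21, 6, 15, 14]
rank  pair      lcp
   1  s[1:],s[18:]  1  'a'
   2  s[18:],s[23:]  2  'ae'
   3  s[23:],s[20:]  1  'a'
   4  s[20:],s[5:]  0  ''
   5  s[5:],s[11:]  0  ''
   6  s[11:],s[9:]  1  'c'
   7  s[9:],s[26:]  1  'c'
   8  s[26:],s[22:]  0  ''
   9  s[22:],s[25:]  1  'd'
  10  s[25:],s[12:]  1  'd'
  11  s[12:],s[2:]  1  'd'
  12  s[2:],s[0:]  0  ''
  13  s[0:],s[19:]  2  'ea'
  14  s[19:],s[8:]  1  'e'
  15  s[8:],s[24:]  1  'e'
  16  s[24:],s[13:]  1  'e'
  17  s[13:],s[4:]  0  ''
  18  s[4:],s[7:]  1  'f'
  19  s[7:],s[16:]  1  'f'
  20  s[16:],s[10:]  0  ''
  21  s[10:],s[3:]  1  'g'
  22  s[3:],s[27:]  0  ''
  23  s[27:],s[17:]  1  'h'
  24  s[17:],s[21:]  1  'h'
  25  s[21:],s[6:]  1  'h'
  26  s[6:],s[15:]  2  'hf'
  27  s[15:],s[14:]  1  'h'

n(n+1)/2 = 28·29/2 = 406
Σ LCP = 0 + 1 + 2 + 1 + 0 + 0 + 1 + 1 + 0 + 1 + 1 + 1 + 0 + 2 + 1 + 1 + 1 + 0 + 1 + 1 + 0 + 1 + 0 + 1 + 1 + 1 + 2 + 1 = 23
distinct = 406 − 23 = 383

383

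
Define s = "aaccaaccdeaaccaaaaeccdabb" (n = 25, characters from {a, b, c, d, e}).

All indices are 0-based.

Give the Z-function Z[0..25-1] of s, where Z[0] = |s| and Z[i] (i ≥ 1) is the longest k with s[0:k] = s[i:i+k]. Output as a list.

[25, 1, 0, 0, 4, 1, 0, 0, 0, 0, 6, 1, 0, 0, 2, 2, 2, 1, 0, 0, 0, 0, 1, 0, 0]

Z[0]=25
i=1: i≥r, start 0; Z[1]=1 scan→box=[1,2)
i=2: i≥r, start 0; Z[2]=0
i=3: i≥r, start 0; Z[3]=0
i=4: i≥r, start 0; Z[4]=4 scan→box=[4,8)
i=5: min(r-i=3, Z[1]=1)=1; Z[5]=1
i=6: min(r-i=2, Z[2]=0)=0; Z[6]=0
i=7: min(r-i=1, Z[3]=0)=0; Z[7]=0
i=8: i≥r, start 0; Z[8]=0
i=9: i≥r, start 0; Z[9]=0
i=10: i≥r, start 0; Z[10]=6 scan→box=[10,16)
i=11: min(r-i=5, Z[1]=1)=1; Z[11]=1
i=12: min(r-i=4, Z[2]=0)=0; Z[12]=0
i=13: min(r-i=3, Z[3]=0)=0; Z[13]=0
i=14: min(r-i=2, Z[4]=4)=2; Z[14]=2
i=15: min(r-i=1, Z[5]=1)=1; Z[15]=2 scan→box=[15,17)
i=16: min(r-i=1, Z[1]=1)=1; Z[16]=2 scan→box=[16,18)
i=17: min(r-i=1, Z[1]=1)=1; Z[17]=1
i=18: i≥r, start 0; Z[18]=0
i=19: i≥r, start 0; Z[19]=0
i=20: i≥r, start 0; Z[20]=0
i=21: i≥r, start 0; Z[21]=0
i=22: i≥r, start 0; Z[22]=1 scan→box=[22,23)
i=23: i≥r, start 0; Z[23]=0
i=24: i≥r, start 0; Z[24]=0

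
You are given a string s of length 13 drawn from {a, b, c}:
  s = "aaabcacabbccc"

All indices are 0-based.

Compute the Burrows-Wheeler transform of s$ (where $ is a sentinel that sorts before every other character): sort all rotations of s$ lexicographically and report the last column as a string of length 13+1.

rank  rotation        last
    0  $aaabcacabbccc  c
    1  aaabcacabbccc$  $
    2  aabcacabbccc$a  a
    3  abbccc$aaabcac  c
    4  abcacabbccc$aa  a
    5  acabbccc$aaabc  c
    6  bbccc$aaabcaca  a
    7  bcacabbccc$aaa  a
    8  bccc$aaabcacab  b
    9  c$aaabcacabbcc  c
   10  cabbccc$aaabca  a
   11  cacabbccc$aaab  b
   12  cc$aaabcacabbc  c
   13  ccc$aaabcacabb  b

c$acacaabcabcb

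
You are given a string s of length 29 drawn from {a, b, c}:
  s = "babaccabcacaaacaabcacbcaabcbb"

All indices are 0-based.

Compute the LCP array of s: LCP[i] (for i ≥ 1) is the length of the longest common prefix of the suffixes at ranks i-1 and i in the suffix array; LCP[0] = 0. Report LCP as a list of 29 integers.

rank→(start, suffix):
  0 → (11, 'aaacaabcacbcaabcbb')
  1 → (15, 'aabcacbcaabcbb')
  2 → (23, 'aabcbb')
  3 → (12, 'aacaabcacbcaabcbb')
  4 → (1, 'abaccabcacaaacaabcacbcaabcbb')
  5 → (6, 'abcacaaacaabcacbcaabcbb')
  6 → (16, 'abcacbcaabcbb')
  7 → (24, 'abcbb')
  8 → (9, 'acaaacaabcacbcaabcbb')
  9 → (13, 'acaabcacbcaabcbb')
  10 → (19, 'acbcaabcbb')
  11 → (3, 'accabcacaaacaabcacbcaabcbb')
  12 → (28, 'b')
  13 → (0, 'babaccabcacaaacaabcacbcaabcbb')
  14 → (2, 'baccabcacaaacaabcacbcaabcbb')
  15 → (27, 'bb')
  16 → (21, 'bcaabcbb')
  17 → (7, 'bcacaaacaabcacbcaabcbb')
  18 → (17, 'bcacbcaabcbb')
  19 → (25, 'bcbb')
  20 → (10, 'caaacaabcacbcaabcbb')
  21 → (14, 'caabcacbcaabcbb')
  22 → (22, 'caabcbb')
  23 → (5, 'cabcacaaacaabcacbcaabcbb')
  24 → (8, 'cacaaacaabcacbcaabcbb')
  25 → (18, 'cacbcaabcbb')
  26 → (26, 'cbb')
  27 → (20, 'cbcaabcbb')
  28 → (4, 'ccabcacaaacaabcacbcaabcbb')

SA = [11, 15, 23, 12, 1, 6, 16, 24, 9, 13, 19, 3, 28, 0, 2, 27, 21, 7, 17, 25, 10, 14, 22, 5, 8, 18, 26, 20, 4]
i: (SA[i-1],SA[i]) lcp shared
  1: (11,15) 2 'aa'
  2: (15,23) 4 'aabc'
  3: (23,12) 2 'aa'
  4: (12,1) 1 'a'
  5: (1,6) 2 'ab'
  6: (6,16) 5 'abcac'
  7: (16,24) 3 'abc'
  8: (24,9) 1 'a'
  9: (9,13) 4 'acaa'
  10: (13,19) 2 'ac'
  11: (19,3) 2 'ac'
  12: (3,28) 0 ''
  13: (28,0) 1 'b'
  14: (0,2) 2 'ba'
  15: (2,27) 1 'b'
  16: (27,21) 1 'b'
  17: (21,7) 3 'bca'
  18: (7,17) 4 'bcac'
  19: (17,25) 2 'bc'
  20: (25,10) 0 ''
  21: (10,14) 3 'caa'
  22: (14,22) 5 'caabc'
  23: (22,5) 2 'ca'
  24: (5,8) 2 'ca'
  25: (8,18) 3 'cac'
  26: (18,26) 1 'c'
  27: (26,20) 2 'cb'
  28: (20,4) 1 'c'

[0, 2, 4, 2, 1, 2, 5, 3, 1, 4, 2, 2, 0, 1, 2, 1, 1, 3, 4, 2, 0, 3, 5, 2, 2, 3, 1, 2, 1]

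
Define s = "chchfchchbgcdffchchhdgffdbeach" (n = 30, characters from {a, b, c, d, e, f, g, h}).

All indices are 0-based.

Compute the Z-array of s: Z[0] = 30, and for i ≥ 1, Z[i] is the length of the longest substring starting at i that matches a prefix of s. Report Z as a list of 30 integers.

[30, 0, 2, 0, 0, 4, 0, 2, 0, 0, 0, 1, 0, 0, 0, 4, 0, 2, 0, 0, 0, 0, 0, 0, 0, 0, 0, 0, 2, 0]

Z[0]=30
i=1: fresh scan; Z[1]=0
i=2: fresh scan; Z[2]=2 scan→box=[2,4)
i=3: min(r-i=1, Z[1]=0)=0; Z[3]=0
i=4: fresh scan; Z[4]=0
i=5: fresh scan; Z[5]=4 scan→box=[5,9)
i=6: min(r-i=3, Z[1]=0)=0; Z[6]=0
i=7: min(r-i=2, Z[2]=2)=2; Z[7]=2
i=8: min(r-i=1, Z[3]=0)=0; Z[8]=0
i=9: fresh scan; Z[9]=0
i=10: fresh scan; Z[10]=0
i=11: fresh scan; Z[11]=1 scan→box=[11,12)
i=12: fresh scan; Z[12]=0
i=13: fresh scan; Z[13]=0
i=14: fresh scan; Z[14]=0
i=15: fresh scan; Z[15]=4 scan→box=[15,19)
i=16: min(r-i=3, Z[1]=0)=0; Z[16]=0
i=17: min(r-i=2, Z[2]=2)=2; Z[17]=2
i=18: min(r-i=1, Z[3]=0)=0; Z[18]=0
i=19: fresh scan; Z[19]=0
i=20: fresh scan; Z[20]=0
i=21: fresh scan; Z[21]=0
i=22: fresh scan; Z[22]=0
i=23: fresh scan; Z[23]=0
i=24: fresh scan; Z[24]=0
i=25: fresh scan; Z[25]=0
i=26: fresh scan; Z[26]=0
i=27: fresh scan; Z[27]=0
i=28: fresh scan; Z[28]=2 scan→box=[28,30)
i=29: min(r-i=1, Z[1]=0)=0; Z[29]=0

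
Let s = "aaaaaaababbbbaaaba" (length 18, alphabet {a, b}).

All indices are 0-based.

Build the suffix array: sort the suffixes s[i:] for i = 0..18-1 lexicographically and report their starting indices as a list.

rank→(start, suffix):
  0 → (17, 'a')
  1 → (0, 'aaaaaaababbbbaaaba')
  2 → (1, 'aaaaaababbbbaaaba')
  3 → (2, 'aaaaababbbbaaaba')
  4 → (3, 'aaaababbbbaaaba')
  5 → (13, 'aaaba')
  6 → (4, 'aaababbbbaaaba')
  7 → (14, 'aaba')
  8 → (5, 'aababbbbaaaba')
  9 → (15, 'aba')
  10 → (6, 'ababbbbaaaba')
  11 → (8, 'abbbbaaaba')
  12 → (16, 'ba')
  13 → (12, 'baaaba')
  14 → (7, 'babbbbaaaba')
  15 → (11, 'bbaaaba')
  16 → (10, 'bbbaaaba')
  17 → (9, 'bbbbaaaba')

[17, 0, 1, 2, 3, 13, 4, 14, 5, 15, 6, 8, 16, 12, 7, 11, 10, 9]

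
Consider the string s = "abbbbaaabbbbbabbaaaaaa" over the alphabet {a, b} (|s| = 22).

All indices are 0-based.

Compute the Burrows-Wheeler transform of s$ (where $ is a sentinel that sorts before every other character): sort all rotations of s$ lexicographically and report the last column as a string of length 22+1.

rank  rotation                 last
    0  $abbbbaaabbbbbabbaaaaaa  a
    1  a$abbbbaaabbbbbabbaaaaa  a
    2  aa$abbbbaaabbbbbabbaaaa  a
    3  aaa$abbbbaaabbbbbabbaaa  a
    4  aaaa$abbbbaaabbbbbabbaa  a
    5  aaaaa$abbbbaaabbbbbabba  a
    6  aaaaaa$abbbbaaabbbbbabb  b
    7  aaabbbbbabbaaaaaa$abbbb  b
    8  aabbbbbabbaaaaaa$abbbba  a
    9  abbaaaaaa$abbbbaaabbbbb  b
   10  abbbbaaabbbbbabbaaaaaa$  $
   11  abbbbbabbaaaaaa$abbbbaa  a
   12  baaaaaa$abbbbaaabbbbbab  b
   13  baaabbbbbabbaaaaaa$abbb  b
   14  babbaaaaaa$abbbbaaabbbb  b
   15  bbaaaaaa$abbbbaaabbbbba  a
   16  bbaaabbbbbabbaaaaaa$abb  b
   17  bbabbaaaaaa$abbbbaaabbb  b
   18  bbbaaabbbbbabbaaaaaa$ab  b
   19  bbbabbaaaaaa$abbbbaaabb  b
   20  bbbbaaabbbbbabbaaaaaa$a  a
   21  bbbbabbaaaaaa$abbbbaaab  b
   22  bbbbbabbaaaaaa$abbbbaaa  a

aaaaaabbab$abbbabbbbaba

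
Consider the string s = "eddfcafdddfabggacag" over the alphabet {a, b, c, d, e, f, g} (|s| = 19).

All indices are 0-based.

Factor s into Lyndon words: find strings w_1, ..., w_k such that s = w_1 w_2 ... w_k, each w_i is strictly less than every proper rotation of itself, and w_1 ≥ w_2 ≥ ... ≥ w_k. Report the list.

emit factor 1: 'e' (i=0, period=1)
emit factor 2: 'ddf' (i=1, period=3)
emit factor 3: 'c' (i=4, period=1)
emit factor 4: 'afdddf' (i=5, period=6)
emit factor 5: 'abggacag' (i=11, period=8)

["e", "ddf", "c", "afdddf", "abggacag"]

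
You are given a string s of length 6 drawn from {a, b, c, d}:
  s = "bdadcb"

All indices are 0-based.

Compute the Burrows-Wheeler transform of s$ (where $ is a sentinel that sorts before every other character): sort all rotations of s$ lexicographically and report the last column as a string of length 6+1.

rank  rotation last
    0  $bdadcb  b
    1  adcb$bd  d
    2  b$bdadc  c
    3  bdadcb$  $
    4  cb$bdad  d
    5  dadcb$b  b
    6  dcb$bda  a

bdc$dba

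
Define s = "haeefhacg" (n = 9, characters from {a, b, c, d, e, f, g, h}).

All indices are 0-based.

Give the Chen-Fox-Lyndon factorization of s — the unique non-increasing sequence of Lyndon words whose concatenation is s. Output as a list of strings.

["h", "aeefh", "acg"]

emit factor 1: 'h' (i=0, period=1)
emit factor 2: 'aeefh' (i=1, period=5)
emit factor 3: 'acg' (i=6, period=3)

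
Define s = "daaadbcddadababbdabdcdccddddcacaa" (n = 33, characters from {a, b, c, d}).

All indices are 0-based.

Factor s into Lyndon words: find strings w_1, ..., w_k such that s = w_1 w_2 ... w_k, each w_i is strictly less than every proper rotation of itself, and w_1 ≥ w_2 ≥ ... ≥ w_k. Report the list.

emit factor 1: 'd' (i=0, period=1)
emit factor 2: 'aaadbcddadababbdabdcdccddddcac' (i=1, period=30)
emit factor 3: 'a' (i=31, period=1)
emit factor 4: 'a' (i=32, period=1)

["d", "aaadbcddadababbdabdcdccddddcac", "a", "a"]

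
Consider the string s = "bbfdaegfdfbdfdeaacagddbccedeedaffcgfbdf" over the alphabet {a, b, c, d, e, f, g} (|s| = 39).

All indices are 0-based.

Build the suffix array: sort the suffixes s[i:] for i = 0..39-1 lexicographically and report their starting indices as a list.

[15, 16, 4, 30, 18, 0, 22, 36, 10, 1, 17, 23, 24, 33, 3, 29, 21, 20, 13, 26, 37, 8, 11, 14, 28, 25, 27, 5, 38, 35, 9, 32, 2, 12, 7, 31, 19, 34, 6]

rank→(start, suffix):
  0 → (15, 'aacagddbccedeedaffcgfbdf')
  1 → (16, 'acagddbccedeedaffcgfbdf')
  2 → (4, 'aegfdfbdfdeaacagddbccedeedaffcgfbdf')
  3 → (30, 'affcgfbdf')
  4 → (18, 'agddbccedeedaffcgfbdf')
  5 → (0, 'bbfdaegfdfbdfdeaacagddbccedeedaffcgfbdf')
  6 → (22, 'bccedeedaffcgfbdf')
  7 → (36, 'bdf')
  8 → (10, 'bdfdeaacagddbccedeedaffcgfbdf')
  9 → (1, 'bfdaegfdfbdfdeaacagddbccedeedaffcgfbdf')
  10 → (17, 'cagddbccedeedaffcgfbdf')
  11 → (23, 'ccedeedaffcgfbdf')
  12 → (24, 'cedeedaffcgfbdf')
  13 → (33, 'cgfbdf')
  14 → (3, 'daegfdfbdfdeaacagddbccedeedaffcgfbdf')
  15 → (29, 'daffcgfbdf')
  16 → (21, 'dbccedeedaffcgfbdf')
  17 → (20, 'ddbccedeedaffcgfbdf')
  18 → (13, 'deaacagddbccedeedaffcgfbdf')
  19 → (26, 'deedaffcgfbdf')
  20 → (37, 'df')
  21 → (8, 'dfbdfdeaacagddbccedeedaffcgfbdf')
  22 → (11, 'dfdeaacagddbccedeedaffcgfbdf')
  23 → (14, 'eaacagddbccedeedaffcgfbdf')
  24 → (28, 'edaffcgfbdf')
  25 → (25, 'edeedaffcgfbdf')
  26 → (27, 'eedaffcgfbdf')
  27 → (5, 'egfdfbdfdeaacagddbccedeedaffcgfbdf')
  28 → (38, 'f')
  29 → (35, 'fbdf')
  30 → (9, 'fbdfdeaacagddbccedeedaffcgfbdf')
  31 → (32, 'fcgfbdf')
  32 → (2, 'fdaegfdfbdfdeaacagddbccedeedaffcgfbdf')
  33 → (12, 'fdeaacagddbccedeedaffcgfbdf')
  34 → (7, 'fdfbdfdeaacagddbccedeedaffcgfbdf')
  35 → (31, 'ffcgfbdf')
  36 → (19, 'gddbccedeedaffcgfbdf')
  37 → (34, 'gfbdf')
  38 → (6, 'gfdfbdfdeaacagddbccedeedaffcgfbdf')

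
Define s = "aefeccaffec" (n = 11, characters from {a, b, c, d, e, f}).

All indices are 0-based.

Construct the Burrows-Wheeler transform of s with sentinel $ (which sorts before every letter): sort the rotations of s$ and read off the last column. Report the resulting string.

rank  rotation      last
    0  $aefeccaffec  c
    1  aefeccaffec$  $
    2  affec$aefecc  c
    3  c$aefeccaffe  e
    4  caffec$aefec  c
    5  ccaffec$aefe  e
    6  ec$aefeccaff  f
    7  eccaffec$aef  f
    8  efeccaffec$a  a
    9  fec$aefeccaf  f
   10  feccaffec$ae  e
   11  ffec$aefecca  a

c$ceceffafea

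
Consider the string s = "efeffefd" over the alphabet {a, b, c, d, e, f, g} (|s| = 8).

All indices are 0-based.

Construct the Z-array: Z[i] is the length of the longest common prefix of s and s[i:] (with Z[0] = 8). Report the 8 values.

[8, 0, 2, 0, 0, 2, 0, 0]

Z[0]=8
i=1: outside box; Z[1]=0
i=2: outside box; Z[2]=2 extend→box=[2,4)
i=3: min(r-i=1, Z[1]=0)=0; Z[3]=0
i=4: outside box; Z[4]=0
i=5: outside box; Z[5]=2 extend→box=[5,7)
i=6: min(r-i=1, Z[1]=0)=0; Z[6]=0
i=7: outside box; Z[7]=0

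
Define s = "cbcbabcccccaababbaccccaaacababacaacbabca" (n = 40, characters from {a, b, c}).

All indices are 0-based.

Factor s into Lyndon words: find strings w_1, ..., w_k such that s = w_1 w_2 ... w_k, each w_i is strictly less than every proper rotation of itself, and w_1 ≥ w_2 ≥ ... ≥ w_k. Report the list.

["c", "bc", "b", "abccccc", "aababbacccc", "aaacababacaacbabc", "a"]

emit factor 1: 'c' (i=0, period=1)
emit factor 2: 'bc' (i=1, period=2)
emit factor 3: 'b' (i=3, period=1)
emit factor 4: 'abccccc' (i=4, period=7)
emit factor 5: 'aababbacccc' (i=11, period=11)
emit factor 6: 'aaacababacaacbabc' (i=22, period=17)
emit factor 7: 'a' (i=39, period=1)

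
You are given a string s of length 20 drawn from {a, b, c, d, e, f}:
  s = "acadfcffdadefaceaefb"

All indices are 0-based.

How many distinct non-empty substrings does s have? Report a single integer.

rank | idx | suffix
   0 |   0 | acadfcffdadefaceaefb
   1 |  13 | aceaefb
   2 |   9 | adefaceaefb
   3 |   2 | adfcffdadefaceaefb
   4 |  16 | aefb
   5 |  19 | b
   6 |   1 | cadfcffdadefaceaefb
   7 |  14 | ceaefb
   8 |   5 | cffdadefaceaefb
   9 |   8 | dadefaceaefb
  10 |  10 | defaceaefb
  11 |   3 | dfcffdadefaceaefb
  12 |  15 | eaefb
  13 |  11 | efaceaefb
  14 |  17 | efb
  15 |  12 | faceaefb
  16 |  18 | fb
  17 |   4 | fcffdadefaceaefb
  18 |   7 | fdadefaceaefb
  19 |   6 | ffdadefaceaefb

SA = [0, 13, 9, 2, 16, 19, 1, 14, 5, 8, 10, 3, 15, 11, 17, 12, 18, 4, 7, 6]
[i] adj suffixes → lcp
  [1] 0/13 → 2 ('ac')
  [2] 13/9 → 1 ('a')
  [3] 9/2 → 2 ('ad')
  [4] 2/16 → 1 ('a')
  [5] 16/19 → 0 ('')
  [6] 19/1 → 0 ('')
  [7] 1/14 → 1 ('c')
  [8] 14/5 → 1 ('c')
  [9] 5/8 → 0 ('')
  [10] 8/10 → 1 ('d')
  [11] 10/3 → 1 ('d')
  [12] 3/15 → 0 ('')
  [13] 15/11 → 1 ('e')
  [14] 11/17 → 2 ('ef')
  [15] 17/12 → 0 ('')
  [16] 12/18 → 1 ('f')
  [17] 18/4 → 1 ('f')
  [18] 4/7 → 1 ('f')
  [19] 7/6 → 1 ('f')

n(n+1)/2 = 20·21/2 = 210
Σ LCP = 0 + 2 + 1 + 2 + 1 + 0 + 0 + 1 + 1 + 0 + 1 + 1 + 0 + 1 + 2 + 0 + 1 + 1 + 1 + 1 = 17
distinct = 210 − 17 = 193

193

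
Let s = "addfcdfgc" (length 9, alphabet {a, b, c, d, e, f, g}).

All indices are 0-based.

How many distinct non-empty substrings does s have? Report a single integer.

rank | idx | suffix
   0 |   0 | addfcdfgc
   1 |   8 | c
   2 |   4 | cdfgc
   3 |   1 | ddfcdfgc
   4 |   2 | dfcdfgc
   5 |   5 | dfgc
   6 |   3 | fcdfgc
   7 |   6 | fgc
   8 |   7 | gc

SA = [0, 8, 4, 1, 2, 5, 3, 6, 7]
rank  pair      lcp
   1  s[0:],s[8:]  0  ''
   2  s[8:],s[4:]  1  'c'
   3  s[4:],s[1:]  0  ''
   4  s[1:],s[2:]  1  'd'
   5  s[2:],s[5:]  2  'df'
   6  s[5:],s[3:]  0  ''
   7  s[3:],s[6:]  1  'f'
   8  s[6:],s[7:]  0  ''

n(n+1)/2 = 9·10/2 = 45
Σ LCP = 0 + 0 + 1 + 0 + 1 + 2 + 0 + 1 + 0 = 5
distinct = 45 − 5 = 40

40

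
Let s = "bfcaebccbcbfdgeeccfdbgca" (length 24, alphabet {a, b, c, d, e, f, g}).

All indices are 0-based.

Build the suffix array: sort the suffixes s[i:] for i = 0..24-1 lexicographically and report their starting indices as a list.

[23, 3, 8, 5, 0, 10, 20, 22, 2, 7, 9, 6, 16, 17, 19, 12, 4, 15, 14, 1, 18, 11, 21, 13]

sorted suffixes:
  #0 SA[0]=23  'a'
  #1 SA[1]=3  'aebccbcbfdgeeccfdbgca'
  #2 SA[2]=8  'bcbfdgeeccfdbgca'
  #3 SA[3]=5  'bccbcbfdgeeccfdbgca'
  #4 SA[4]=0  'bfcaebccbcbfdgeeccfdbgca'
  #5 SA[5]=10  'bfdgeeccfdbgca'
  #6 SA[6]=20  'bgca'
  #7 SA[7]=22  'ca'
  #8 SA[8]=2  'caebccbcbfdgeeccfdbgca'
  #9 SA[9]=7  'cbcbfdgeeccfdbgca'
  #10 SA[10]=9  'cbfdgeeccfdbgca'
  #11 SA[11]=6  'ccbcbfdgeeccfdbgca'
  #12 SA[12]=16  'ccfdbgca'
  #13 SA[13]=17  'cfdbgca'
  #14 SA[14]=19  'dbgca'
  #15 SA[15]=12  'dgeeccfdbgca'
  #16 SA[16]=4  'ebccbcbfdgeeccfdbgca'
  #17 SA[17]=15  'eccfdbgca'
  #18 SA[18]=14  'eeccfdbgca'
  #19 SA[19]=1  'fcaebccbcbfdgeeccfdbgca'
  #20 SA[20]=18  'fdbgca'
  #21 SA[21]=11  'fdgeeccfdbgca'
  #22 SA[22]=21  'gca'
  #23 SA[23]=13  'geeccfdbgca'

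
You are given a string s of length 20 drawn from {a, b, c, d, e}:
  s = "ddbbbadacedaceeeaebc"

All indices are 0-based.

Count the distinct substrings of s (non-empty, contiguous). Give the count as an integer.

187

rank→(start, suffix):
  0 → (7, 'acedaceeeaebc')
  1 → (11, 'aceeeaebc')
  2 → (5, 'adacedaceeeaebc')
  3 → (16, 'aebc')
  4 → (4, 'badacedaceeeaebc')
  5 → (3, 'bbadacedaceeeaebc')
  6 → (2, 'bbbadacedaceeeaebc')
  7 → (18, 'bc')
  8 → (19, 'c')
  9 → (8, 'cedaceeeaebc')
  10 → (12, 'ceeeaebc')
  11 → (6, 'dacedaceeeaebc')
  12 → (10, 'daceeeaebc')
  13 → (1, 'dbbbadacedaceeeaebc')
  14 → (0, 'ddbbbadacedaceeeaebc')
  15 → (15, 'eaebc')
  16 → (17, 'ebc')
  17 → (9, 'edaceeeaebc')
  18 → (14, 'eeaebc')
  19 → (13, 'eeeaebc')

SA = [7, 11, 5, 16, 4, 3, 2, 18, 19, 8, 12, 6, 10, 1, 0, 15, 17, 9, 14, 13]
rank  pair      lcp
   1  s[7:],s[11:]  3  'ace'
   2  s[11:],s[5:]  1  'a'
   3  s[5:],s[16:]  1  'a'
   4  s[16:],s[4:]  0  ''
   5  s[4:],s[3:]  1  'b'
   6  s[3:],s[2:]  2  'bb'
   7  s[2:],s[18:]  1  'b'
   8  s[18:],s[19:]  0  ''
   9  s[19:],s[8:]  1  'c'
  10  s[8:],s[12:]  2  'ce'
  11  s[12:],s[6:]  0  ''
  12  s[6:],s[10:]  4  'dace'
  13  s[10:],s[1:]  1  'd'
  14  s[1:],s[0:]  1  'd'
  15  s[0:],s[15:]  0  ''
  16  s[15:],s[17:]  1  'e'
  17  s[17:],s[9:]  1  'e'
  18  s[9:],s[14:]  1  'e'
  19  s[14:],s[13:]  2  'ee'

n(n+1)/2 = 20·21/2 = 210
Σ LCP = 0 + 3 + 1 + 1 + 0 + 1 + 2 + 1 + 0 + 1 + 2 + 0 + 4 + 1 + 1 + 0 + 1 + 1 + 1 + 2 = 23
distinct = 210 − 23 = 187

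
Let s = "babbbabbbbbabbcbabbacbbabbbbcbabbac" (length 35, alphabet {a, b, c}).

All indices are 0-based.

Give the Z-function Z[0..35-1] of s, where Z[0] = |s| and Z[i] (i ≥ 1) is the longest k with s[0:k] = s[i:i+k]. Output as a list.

Z[0]=35
i=1: fresh scan; Z[1]=0
i=2: fresh scan; Z[2]=1 scan→box=[2,3)
i=3: fresh scan; Z[3]=1 scan→box=[3,4)
i=4: fresh scan; Z[4]=5 scan→box=[4,9)
i=5: min(r-i=4, Z[1]=0)=0; Z[5]=0
i=6: min(r-i=3, Z[2]=1)=1; Z[6]=1
i=7: min(r-i=2, Z[3]=1)=1; Z[7]=1
i=8: min(r-i=1, Z[4]=5)=1; Z[8]=1
i=9: fresh scan; Z[9]=1 scan→box=[9,10)
i=10: fresh scan; Z[10]=4 scan→box=[10,14)
i=11: min(r-i=3, Z[1]=0)=0; Z[11]=0
i=12: min(r-i=2, Z[2]=1)=1; Z[12]=1
i=13: min(r-i=1, Z[3]=1)=1; Z[13]=1
i=14: fresh scan; Z[14]=0
i=15: fresh scan; Z[15]=4 scan→box=[15,19)
i=16: min(r-i=3, Z[1]=0)=0; Z[16]=0
i=17: min(r-i=2, Z[2]=1)=1; Z[17]=1
i=18: min(r-i=1, Z[3]=1)=1; Z[18]=2 scan→box=[18,20)
i=19: min(r-i=1, Z[1]=0)=0; Z[19]=0
i=20: fresh scan; Z[20]=0
i=21: fresh scan; Z[21]=1 scan→box=[21,22)
i=22: fresh scan; Z[22]=5 scan→box=[22,27)
i=23: min(r-i=4, Z[1]=0)=0; Z[23]=0
i=24: min(r-i=3, Z[2]=1)=1; Z[24]=1
i=25: min(r-i=2, Z[3]=1)=1; Z[25]=1
i=26: min(r-i=1, Z[4]=5)=1; Z[26]=1
i=27: fresh scan; Z[27]=1 scan→box=[27,28)
i=28: fresh scan; Z[28]=0
i=29: fresh scan; Z[29]=4 scan→box=[29,33)
i=30: min(r-i=3, Z[1]=0)=0; Z[30]=0
i=31: min(r-i=2, Z[2]=1)=1; Z[31]=1
i=32: min(r-i=1, Z[3]=1)=1; Z[32]=2 scan→box=[32,34)
i=33: min(r-i=1, Z[1]=0)=0; Z[33]=0
i=34: fresh scan; Z[34]=0

[35, 0, 1, 1, 5, 0, 1, 1, 1, 1, 4, 0, 1, 1, 0, 4, 0, 1, 2, 0, 0, 1, 5, 0, 1, 1, 1, 1, 0, 4, 0, 1, 2, 0, 0]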